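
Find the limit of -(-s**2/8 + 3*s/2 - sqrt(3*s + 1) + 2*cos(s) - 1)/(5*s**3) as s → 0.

Substitution gives 0/0 (the numerator vanishes to order 3).
Expand each term to order s^3: the coefficient of s^3 in 2·cos(s) is 0 and in −√(1 + 3s) is -27/16.
Lower-order terms cancel with the polynomial part, so the numerator is (-27/16)·s^3 + o(s^3), and the limit is (-27/16)/(-5) = 27/80.

27/80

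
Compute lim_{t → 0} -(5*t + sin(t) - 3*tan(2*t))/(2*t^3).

49/12

Substitution gives 0/0; apply L'Hôpital's rule 3 times.
After differentiating numerator and denominator 3 times the quotient is (-cos(t) - 144*tan(2*t)^4 - 192*tan(2*t)^2 - 48)/(-12); at t = 0 this is 49/12.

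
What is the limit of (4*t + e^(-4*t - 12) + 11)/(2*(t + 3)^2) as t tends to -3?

Direct substitution gives 0/0.
Apply L'Hôpital: lim (4 - 4*e^(-4*t - 12))/(4*t + 12), still 0/0.
After 2 applications of L'Hôpital's rule the quotient is (16*e^(-4*t - 12))/(4); substituting t = -3 gives 4.

4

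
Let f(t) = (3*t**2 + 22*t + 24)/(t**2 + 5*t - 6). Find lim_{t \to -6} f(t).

At t = -6 both the top and bottom vanish — a removable singularity. Factoring out (t + 6) from each leaves (3*t + 4)/(t - 1), which at t = -6 equals 2.

2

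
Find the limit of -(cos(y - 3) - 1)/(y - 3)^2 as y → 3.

Direct substitution gives 0/0.
Apply L'Hôpital: lim (-sin(y - 3))/(6 - 2*y), still 0/0.
After 2 applications of L'Hôpital's rule the quotient is (-cos(y - 3))/(-2); substituting y = 3 gives 1/2.

1/2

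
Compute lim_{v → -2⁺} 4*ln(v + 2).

As v → -2⁺, v + 2 → 0⁺ and ln(v + 2) → −∞.
Multiplying by 4 gives -∞.

-∞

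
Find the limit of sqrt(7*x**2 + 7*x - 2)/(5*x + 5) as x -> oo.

For large |x|, √(7*x^2 + 7*x - 2) ≈ √7·|x| and the denominator ≈ 5x.
Since x → +∞, |x| = x, giving √7/(5) = √(7)/5.

√(7)/5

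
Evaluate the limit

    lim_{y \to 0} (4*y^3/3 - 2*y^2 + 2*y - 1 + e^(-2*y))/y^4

Direct substitution gives 0/0.
Apply L'Hôpital: lim (4*y^2 - 4*y + 2 - 2*e^(-2*y))/(4*y^3), still 0/0.
Apply L'Hôpital: lim (8*y - 4 + 4*e^(-2*y))/(12*y^2), still 0/0.
Apply L'Hôpital: lim (8 - 8*e^(-2*y))/(24*y), still 0/0.
After 4 applications of L'Hôpital's rule the quotient is (16*e^(-2*y))/(24); substituting y = 0 gives 2/3.

2/3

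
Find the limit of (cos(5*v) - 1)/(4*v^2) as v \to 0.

-25/8

Direct substitution gives 0/0.
Apply L'Hôpital: lim (-5*sin(5*v))/(8*v), still 0/0.
After 2 applications of L'Hôpital's rule the quotient is (-25*cos(5*v))/(8); substituting v = 0 gives -25/8.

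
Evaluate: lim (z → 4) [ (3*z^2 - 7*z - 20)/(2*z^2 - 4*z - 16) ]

Direct substitution gives 0/0, so factor. Both numerator and denominator have (z - 4) as a factor.
After cancelling, the expression reduces to (3*z + 5)/(2*z + 4).
Substituting z = 4 gives 17/12.

17/12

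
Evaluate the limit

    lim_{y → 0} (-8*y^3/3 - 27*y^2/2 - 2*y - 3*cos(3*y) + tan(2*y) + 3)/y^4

Substitution gives 0/0 (the numerator vanishes to order 4).
Expand each term to order y^4: the coefficient of y^4 in tan(2y) is 0 and in -3·cos(3y) is -81/8.
Lower-order terms cancel with the polynomial part, so the numerator is (-81/8)·y^4 + o(y^4), and the limit is (-81/8)/(1) = -81/8.

-81/8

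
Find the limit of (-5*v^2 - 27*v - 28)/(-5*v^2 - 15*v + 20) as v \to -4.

13/25

Direct substitution gives 0/0, so factor. Both numerator and denominator have (v + 4) as a factor.
After cancelling, the expression reduces to (-5*v - 7)/(5 - 5*v).
Substituting v = -4 gives 13/25.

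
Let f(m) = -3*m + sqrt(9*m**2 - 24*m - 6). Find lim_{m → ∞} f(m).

-4

An ∞ − ∞ form. Rationalising with the conjugate, the difference becomes (-24m - 6) / (√(9*m^2 - 24*m - 6) + 3m).
For large m the denominator behaves like 2·3m, so the quotient tends to -24/6 = -4.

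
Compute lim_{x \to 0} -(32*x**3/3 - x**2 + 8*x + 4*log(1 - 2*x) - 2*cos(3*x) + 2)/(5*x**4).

91/20

Substitution gives 0/0; apply L'Hôpital's rule 4 times.
After differentiating numerator and denominator 4 times the quotient is (-162*cos(3*x) - 384/(2*x - 1)^4)/(-120); at x = 0 this is 91/20.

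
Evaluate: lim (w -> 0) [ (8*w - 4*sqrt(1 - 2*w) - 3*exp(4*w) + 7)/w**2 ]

Substitution gives 0/0 (the numerator vanishes to order 2).
Expand each term to order w^2: the coefficient of w^2 in -4·√(1 - 2w) is 2 and in -3·e^(4w) is -24.
Lower-order terms cancel with the polynomial part, so the numerator is (-22)·w^2 + o(w^2), and the limit is (-22)/(1) = -22.

-22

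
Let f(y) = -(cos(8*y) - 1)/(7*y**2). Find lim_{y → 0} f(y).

Direct substitution gives 0/0.
Apply L'Hôpital: lim (-8*sin(8*y))/(-14*y), still 0/0.
After 2 applications of L'Hôpital's rule the quotient is (-64*cos(8*y))/(-14); substituting y = 0 gives 32/7.

32/7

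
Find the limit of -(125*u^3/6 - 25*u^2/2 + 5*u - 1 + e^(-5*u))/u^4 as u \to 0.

Direct substitution gives 0/0.
Apply L'Hôpital: lim (125*u^2/2 - 25*u + 5 - 5*e^(-5*u))/(-4*u^3), still 0/0.
Apply L'Hôpital: lim (125*u - 25 + 25*e^(-5*u))/(-12*u^2), still 0/0.
Apply L'Hôpital: lim (125 - 125*e^(-5*u))/(-24*u), still 0/0.
After 4 applications of L'Hôpital's rule the quotient is (625*e^(-5*u))/(-24); substituting u = 0 gives -625/24.

-625/24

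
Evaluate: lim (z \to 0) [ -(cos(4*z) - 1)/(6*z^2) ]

Direct substitution gives 0/0.
Apply L'Hôpital: lim (-4*sin(4*z))/(-12*z), still 0/0.
After 2 applications of L'Hôpital's rule the quotient is (-16*cos(4*z))/(-12); substituting z = 0 gives 4/3.

4/3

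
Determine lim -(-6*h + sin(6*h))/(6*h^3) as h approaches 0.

6

Direct substitution gives 0/0.
Apply L'Hôpital: lim (6*cos(6*h) - 6)/(-18*h^2), still 0/0.
Apply L'Hôpital: lim (-36*sin(6*h))/(-36*h), still 0/0.
After 3 applications of L'Hôpital's rule the quotient is (-216*cos(6*h))/(-36); substituting h = 0 gives 6.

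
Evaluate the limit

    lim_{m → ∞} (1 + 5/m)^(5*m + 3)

e^(25)

Write it as [(1 + 5/m)^m]^(5) · (1 + 5/m)^(3). The bracketed term tends to e^(5) and the second factor to 1, so the limit is e^(25).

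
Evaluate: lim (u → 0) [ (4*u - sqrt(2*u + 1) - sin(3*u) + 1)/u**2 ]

Substitution gives 0/0; apply L'Hôpital's rule 2 times.
After differentiating numerator and denominator 2 times the quotient is (9*sin(3*u) + (2*u + 1)^(-3/2))/(2); at u = 0 this is 1/2.

1/2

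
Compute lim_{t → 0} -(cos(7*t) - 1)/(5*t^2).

49/10

Direct substitution gives 0/0.
Apply L'Hôpital: lim (-7*sin(7*t))/(-10*t), still 0/0.
After 2 applications of L'Hôpital's rule the quotient is (-49*cos(7*t))/(-10); substituting t = 0 gives 49/10.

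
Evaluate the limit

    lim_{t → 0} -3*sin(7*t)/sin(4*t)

Substitution gives 0/0.
Divide numerator and denominator by t: sin(7t)/t → 7 and sin(4t)/t → 4, so the limit is -3·7/4 = -21/4.

-21/4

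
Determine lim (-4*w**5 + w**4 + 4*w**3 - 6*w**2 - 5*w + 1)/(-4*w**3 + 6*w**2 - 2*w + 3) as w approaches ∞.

∞

The numerator has higher degree (5 > 3); the quotient behaves like (-4/(-4))·w^2 for large |w|.
As w → +∞ this diverges to ∞.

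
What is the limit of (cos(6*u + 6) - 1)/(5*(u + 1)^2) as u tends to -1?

Direct substitution gives 0/0.
Apply L'Hôpital: lim (-6*sin(6*u + 6))/(10*u + 10), still 0/0.
After 2 applications of L'Hôpital's rule the quotient is (-36*cos(6*u + 6))/(10); substituting u = -1 gives -18/5.

-18/5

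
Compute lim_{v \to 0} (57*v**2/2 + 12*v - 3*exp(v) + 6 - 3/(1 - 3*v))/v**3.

Substitution gives 0/0; apply L'Hôpital's rule 3 times.
After differentiating numerator and denominator 3 times the quotient is (-3*e^(v) - 486/(3*v - 1)^4)/(6); at v = 0 this is -163/2.

-163/2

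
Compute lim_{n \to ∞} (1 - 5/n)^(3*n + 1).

e^(-15)

Write it as [(1 - 5/n)^n]^(3) · (1 - 5/n)^(1). The bracketed term tends to e^(-5) and the second factor to 1, so the limit is e^(-15).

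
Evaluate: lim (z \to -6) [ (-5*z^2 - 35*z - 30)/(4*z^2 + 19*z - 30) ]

-25/29

At z = -6 both the top and bottom vanish — a removable singularity. Factoring out (z + 6) from each leaves (-5*z - 5)/(4*z - 5), which at z = -6 equals -25/29.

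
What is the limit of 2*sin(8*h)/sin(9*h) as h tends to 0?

16/9

Substitution gives 0/0.
Divide numerator and denominator by h: sin(8h)/h → 8 and sin(9h)/h → 9, so the limit is 2·8/9 = 16/9.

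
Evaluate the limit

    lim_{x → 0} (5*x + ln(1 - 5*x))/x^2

-25/2

Direct substitution gives 0/0.
Apply L'Hôpital: lim (5 - 5/(1 - 5*x))/(2*x), still 0/0.
After 2 applications of L'Hôpital's rule the quotient is (-25/(1 - 5*x)^2)/(2); substituting x = 0 gives -25/2.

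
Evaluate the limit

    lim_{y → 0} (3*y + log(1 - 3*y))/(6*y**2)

-3/4

Direct substitution gives 0/0.
Apply L'Hôpital: lim (3 - 3/(1 - 3*y))/(12*y), still 0/0.
After 2 applications of L'Hôpital's rule the quotient is (-9/(1 - 3*y)^2)/(12); substituting y = 0 gives -3/4.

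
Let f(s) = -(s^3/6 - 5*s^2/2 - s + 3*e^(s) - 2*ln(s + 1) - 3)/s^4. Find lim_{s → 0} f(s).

Substitution gives 0/0; apply L'Hôpital's rule 4 times.
After differentiating numerator and denominator 4 times the quotient is (3*e^(s) + 12/(s + 1)^4)/(-24); at s = 0 this is -5/8.

-5/8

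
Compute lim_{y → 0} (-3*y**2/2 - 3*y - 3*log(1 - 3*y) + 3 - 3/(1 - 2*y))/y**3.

Substitution gives 0/0; apply L'Hôpital's rule 3 times.
After differentiating numerator and denominator 3 times the quotient is (-162/(3*y - 1)^3 - 144/(2*y - 1)^4)/(6); at y = 0 this is 3.

3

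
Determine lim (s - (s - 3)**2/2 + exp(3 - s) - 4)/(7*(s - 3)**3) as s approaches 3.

-1/42

Direct substitution gives 0/0.
Apply L'Hôpital: lim (-s - e^(3 - s) + 4)/(21*(s - 3)^2), still 0/0.
Apply L'Hôpital: lim (e^(3 - s) - 1)/(42*s - 126), still 0/0.
After 3 applications of L'Hôpital's rule the quotient is (-e^(3 - s))/(42); substituting s = 3 gives -1/42.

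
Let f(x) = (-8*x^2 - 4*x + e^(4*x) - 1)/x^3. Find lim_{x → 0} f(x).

32/3

Direct substitution gives 0/0.
Apply L'Hôpital: lim (-16*x + 4*e^(4*x) - 4)/(3*x^2), still 0/0.
Apply L'Hôpital: lim (16*e^(4*x) - 16)/(6*x), still 0/0.
After 3 applications of L'Hôpital's rule the quotient is (64*e^(4*x))/(6); substituting x = 0 gives 32/3.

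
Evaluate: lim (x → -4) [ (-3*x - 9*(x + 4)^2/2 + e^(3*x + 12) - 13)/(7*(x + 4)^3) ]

Direct substitution gives 0/0.
Apply L'Hôpital: lim (-9*x + 3*e^(3*x + 12) - 39)/(21*(x + 4)^2), still 0/0.
Apply L'Hôpital: lim (9*e^(3*x + 12) - 9)/(42*x + 168), still 0/0.
After 3 applications of L'Hôpital's rule the quotient is (27*e^(3*x + 12))/(42); substituting x = -4 gives 9/14.

9/14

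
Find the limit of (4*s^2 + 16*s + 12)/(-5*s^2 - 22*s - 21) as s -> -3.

At s = -3 both the top and bottom vanish — a removable singularity. Factoring out (s + 3) from each leaves (4*s + 4)/(-5*s - 7), which at s = -3 equals -1.

-1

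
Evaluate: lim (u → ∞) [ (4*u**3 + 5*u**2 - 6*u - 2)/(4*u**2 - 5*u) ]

The numerator has higher degree (3 > 2); the quotient behaves like (4/(4))·u^1 for large |u|.
As u → +∞ this diverges to ∞.

∞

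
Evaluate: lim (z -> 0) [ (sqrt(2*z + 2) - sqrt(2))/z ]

A 0/0 form; rationalise with √(2 + 2z) + √2. This collapses the numerator to 2z, leaving 2/(√(2 + 2z) + √2) → 2/(2√2) = √(2)/2.

√(2)/2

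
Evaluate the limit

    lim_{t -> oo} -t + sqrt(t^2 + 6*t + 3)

3

This has the form ∞ − ∞. Multiply and divide by the conjugate √(t^2 + 6*t + 3) + t.
That gives (6t + 3) / (√(t^2 + 6*t + 3) + t).
Divide numerator and denominator by t: the limit is 6/(2·1) = 3.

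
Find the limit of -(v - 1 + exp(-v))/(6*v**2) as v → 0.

-1/12

Direct substitution gives 0/0.
Apply L'Hôpital: lim (1 - e^(-v))/(-12*v), still 0/0.
After 2 applications of L'Hôpital's rule the quotient is (e^(-v))/(-12); substituting v = 0 gives -1/12.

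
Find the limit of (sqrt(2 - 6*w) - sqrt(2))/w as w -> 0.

A 0/0 form; rationalise with √(2 - 6w) + √2. This collapses the numerator to -6w, leaving -6/(√(2 - 6w) + √2) → -6/(2√2) = -3*√(2)/2.

-3*√(2)/2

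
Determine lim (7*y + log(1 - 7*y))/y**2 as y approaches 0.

Direct substitution gives 0/0.
Apply L'Hôpital: lim (7 - 7/(1 - 7*y))/(2*y), still 0/0.
After 2 applications of L'Hôpital's rule the quotient is (-49/(1 - 7*y)^2)/(2); substituting y = 0 gives -49/2.

-49/2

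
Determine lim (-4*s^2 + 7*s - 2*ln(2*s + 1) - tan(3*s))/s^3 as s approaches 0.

-43/3

Substitution gives 0/0; apply L'Hôpital's rule 3 times.
After differentiating numerator and denominator 3 times the quotient is (2*(108*(2*s + 1)^3*(cos(6*s) - 2)/(cos(6*s) + 1)^2 - 16)/(2*s + 1)^3)/(6); at s = 0 this is -43/3.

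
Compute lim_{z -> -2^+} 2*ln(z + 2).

As z → -2⁺, z + 2 → 0⁺ and ln(z + 2) → −∞.
Multiplying by 2 gives -∞.

-∞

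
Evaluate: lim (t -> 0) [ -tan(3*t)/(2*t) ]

-3/2

Substitution gives 0/0.
Since tan(u)/u → 1 as u → 0, tan(3t)/(3t) → 1 and the limit is 3/(-2) = -3/2.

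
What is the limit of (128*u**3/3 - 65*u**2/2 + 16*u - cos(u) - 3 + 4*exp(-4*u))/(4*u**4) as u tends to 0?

341/32

Substitution gives 0/0; apply L'Hôpital's rule 4 times.
After differentiating numerator and denominator 4 times the quotient is (-cos(u) + 1024*e^(-4*u))/(96); at u = 0 this is 341/32.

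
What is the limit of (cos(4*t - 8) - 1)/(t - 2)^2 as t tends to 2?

-8

Direct substitution gives 0/0.
Apply L'Hôpital: lim (-4*sin(4*t - 8))/(2*t - 4), still 0/0.
After 2 applications of L'Hôpital's rule the quotient is (-16*cos(4*t - 8))/(2); substituting t = 2 gives -8.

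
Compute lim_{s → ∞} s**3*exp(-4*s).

0

Write as s^3/e^{4s}, an ∞/∞ form.
Exponential growth dominates any polynomial, so repeated L'Hôpital (or the standard result) gives 0.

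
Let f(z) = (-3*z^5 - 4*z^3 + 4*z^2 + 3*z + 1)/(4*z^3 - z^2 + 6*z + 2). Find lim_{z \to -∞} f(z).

The numerator has higher degree (5 > 3); the quotient behaves like (-3/(4))·z^2 for large |z|.
As z → −∞ this diverges to -∞.

-∞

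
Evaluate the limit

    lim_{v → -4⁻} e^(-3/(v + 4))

As v → -4⁻, -3/(v + 4) → +∞, so e^(-3/(v + 4)) → ∞.

∞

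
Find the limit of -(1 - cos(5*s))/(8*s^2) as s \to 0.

-25/16

Substitution gives 0/0.
Use (1 − cos u)/u² → 1/2 with u = 5s: the limit is 5²/(2·(-8)) = -25/16.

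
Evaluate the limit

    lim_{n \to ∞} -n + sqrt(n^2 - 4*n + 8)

-2

An ∞ − ∞ form. Rationalising with the conjugate, the difference becomes (-4n + 8) / (√(n^2 - 4*n + 8) + n).
For large n the denominator behaves like 2·n, so the quotient tends to -4/2 = -2.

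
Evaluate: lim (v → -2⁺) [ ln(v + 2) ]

-∞

As v → -2⁺, v + 2 → 0⁺ and ln(v + 2) → −∞.
Multiplying by 1 gives -∞.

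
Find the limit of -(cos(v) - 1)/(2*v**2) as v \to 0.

1/4

Direct substitution gives 0/0.
Apply L'Hôpital: lim (-sin(v))/(-4*v), still 0/0.
After 2 applications of L'Hôpital's rule the quotient is (-cos(v))/(-4); substituting v = 0 gives 1/4.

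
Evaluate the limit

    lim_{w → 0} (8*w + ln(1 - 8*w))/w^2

-32

Direct substitution gives 0/0.
Apply L'Hôpital: lim (8 - 8/(1 - 8*w))/(2*w), still 0/0.
After 2 applications of L'Hôpital's rule the quotient is (-64/(1 - 8*w)^2)/(2); substituting w = 0 gives -32.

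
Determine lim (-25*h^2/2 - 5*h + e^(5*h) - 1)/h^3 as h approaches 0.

125/6

Direct substitution gives 0/0.
Apply L'Hôpital: lim (-25*h + 5*e^(5*h) - 5)/(3*h^2), still 0/0.
Apply L'Hôpital: lim (25*e^(5*h) - 25)/(6*h), still 0/0.
After 3 applications of L'Hôpital's rule the quotient is (125*e^(5*h))/(6); substituting h = 0 gives 125/6.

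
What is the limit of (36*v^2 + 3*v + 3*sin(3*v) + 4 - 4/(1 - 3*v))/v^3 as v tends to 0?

Substitution gives 0/0; apply L'Hôpital's rule 3 times.
After differentiating numerator and denominator 3 times the quotient is (-81*cos(3*v) - 648/(3*v - 1)^4)/(6); at v = 0 this is -243/2.

-243/2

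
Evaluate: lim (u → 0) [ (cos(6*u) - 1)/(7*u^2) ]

-18/7

Direct substitution gives 0/0.
Apply L'Hôpital: lim (-6*sin(6*u))/(14*u), still 0/0.
After 2 applications of L'Hôpital's rule the quotient is (-36*cos(6*u))/(14); substituting u = 0 gives -18/7.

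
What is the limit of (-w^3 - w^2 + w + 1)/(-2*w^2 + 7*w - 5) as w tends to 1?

Since w = 1 makes numerator and denominator zero, (w - 1) divides both.
Cancelling it gives (-w^2 - 2*w - 1)/(5 - 2*w); now plug in w = 1 to get -4/3.

-4/3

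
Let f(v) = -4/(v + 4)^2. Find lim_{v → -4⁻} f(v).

As v → -4⁻, (v + 4) → 0⁻, so (v + 4)^2 → 0⁺ and -4/(v + 4)^2 → -∞.

-∞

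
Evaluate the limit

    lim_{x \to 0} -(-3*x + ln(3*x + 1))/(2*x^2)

Direct substitution gives 0/0.
Apply L'Hôpital: lim (-3 + 3/(3*x + 1))/(-4*x), still 0/0.
After 2 applications of L'Hôpital's rule the quotient is (-9/(3*x + 1)^2)/(-4); substituting x = 0 gives 9/4.

9/4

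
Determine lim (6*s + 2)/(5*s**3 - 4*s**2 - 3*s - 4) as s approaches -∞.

0

The denominator has degree 3 and the numerator degree 1. Dividing numerator and denominator by s^3 sends every term to 0 except the leading denominator term, so the limit is 0.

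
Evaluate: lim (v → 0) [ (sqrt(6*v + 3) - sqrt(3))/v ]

Substitution gives 0/0. Multiply numerator and denominator by the conjugate √(3 + 6v) + √3.
The numerator becomes (3 + 6v) − 3 = 6v, so the expression simplifies to 6/(√(3 + 6v) + √3).
Letting v → 0 gives 6/(2√3) = √(3).

√(3)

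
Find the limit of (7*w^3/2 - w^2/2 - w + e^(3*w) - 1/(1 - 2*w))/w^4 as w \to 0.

Substitution gives 0/0; apply L'Hôpital's rule 4 times.
After differentiating numerator and denominator 4 times the quotient is (81*e^(3*w) + 384/(2*w - 1)^5)/(24); at w = 0 this is -101/8.

-101/8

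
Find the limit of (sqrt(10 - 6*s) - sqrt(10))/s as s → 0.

A 0/0 form; rationalise with √(10 - 6s) + √10. This collapses the numerator to -6s, leaving -6/(√(10 - 6s) + √10) → -6/(2√10) = -3*√(10)/10.

-3*√(10)/10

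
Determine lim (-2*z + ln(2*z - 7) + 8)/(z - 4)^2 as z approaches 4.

-2

Direct substitution gives 0/0.
Apply L'Hôpital: lim (-2 + 2/(2*z - 7))/(2*z - 8), still 0/0.
After 2 applications of L'Hôpital's rule the quotient is (-4/(2*z - 7)^2)/(2); substituting z = 4 gives -2.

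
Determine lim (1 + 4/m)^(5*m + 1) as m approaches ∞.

The base → 1 and the exponent → ∞: a 1^∞ form.
Take logarithms: (5m + 1)·ln(1 + 4/m). Since ln(1+u) ~ u for small u, this behaves like (5m)·(4/m) → 20.
So the limit is e^(20).

e^(20)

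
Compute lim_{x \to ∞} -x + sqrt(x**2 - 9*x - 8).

An ∞ − ∞ form. Rationalising with the conjugate, the difference becomes (-9x - 8) / (√(x^2 - 9*x - 8) + x).
For large x the denominator behaves like 2·x, so the quotient tends to -9/2 = -9/2.

-9/2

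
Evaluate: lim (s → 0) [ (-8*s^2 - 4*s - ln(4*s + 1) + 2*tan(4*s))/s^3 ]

64/3

Substitution gives 0/0 (the numerator vanishes to order 3).
Expand each term to order s^3: the coefficient of s^3 in −ln(1 + 4s) is -64/3 and in 2·tan(4s) is 128/3.
Lower-order terms cancel with the polynomial part, so the numerator is (64/3)·s^3 + o(s^3), and the limit is (64/3)/(1) = 64/3.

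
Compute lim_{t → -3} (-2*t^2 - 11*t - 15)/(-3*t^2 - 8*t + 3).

Since t = -3 makes numerator and denominator zero, (t + 3) divides both.
Cancelling it gives (-2*t - 5)/(1 - 3*t); now plug in t = -3 to get 1/10.

1/10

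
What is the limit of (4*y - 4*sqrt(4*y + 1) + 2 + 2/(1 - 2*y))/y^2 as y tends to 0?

16

Substitution gives 0/0; apply L'Hôpital's rule 2 times.
After differentiating numerator and denominator 2 times the quotient is (16/(4*y + 1)^(3/2) - 16/(2*y - 1)^3)/(2); at y = 0 this is 16.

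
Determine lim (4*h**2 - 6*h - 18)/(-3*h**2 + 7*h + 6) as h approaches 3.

-18/11

Direct substitution gives 0/0, so factor. Both numerator and denominator have (h - 3) as a factor.
After cancelling, the expression reduces to (4*h + 6)/(-3*h - 2).
Substituting h = 3 gives -18/11.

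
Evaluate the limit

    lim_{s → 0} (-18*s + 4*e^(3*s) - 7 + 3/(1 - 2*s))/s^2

30

Substitution gives 0/0 (the numerator vanishes to order 2).
Expand each term to order s^2: the coefficient of s^2 in 3·1/(1 - 2s) is 12 and in 4·e^(3s) is 18.
Lower-order terms cancel with the polynomial part, so the numerator is (30)·s^2 + o(s^2), and the limit is (30)/(1) = 30.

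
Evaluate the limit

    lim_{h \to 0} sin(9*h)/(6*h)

3/2

Substitution gives 0/0.
Write it as (9/6)·sin(9h)/(9h); since sin(u)/u → 1, the limit is 3/2.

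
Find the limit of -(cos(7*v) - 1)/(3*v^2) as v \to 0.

Direct substitution gives 0/0.
Apply L'Hôpital: lim (-7*sin(7*v))/(-6*v), still 0/0.
After 2 applications of L'Hôpital's rule the quotient is (-49*cos(7*v))/(-6); substituting v = 0 gives 49/6.

49/6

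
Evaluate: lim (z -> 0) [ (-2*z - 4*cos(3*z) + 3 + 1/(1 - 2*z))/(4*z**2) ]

Substitution gives 0/0; apply L'Hôpital's rule 2 times.
After differentiating numerator and denominator 2 times the quotient is (36*cos(3*z) - 8/(2*z - 1)^3)/(8); at z = 0 this is 11/2.

11/2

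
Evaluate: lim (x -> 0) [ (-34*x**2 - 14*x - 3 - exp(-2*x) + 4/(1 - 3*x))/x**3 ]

Substitution gives 0/0 (the numerator vanishes to order 3).
Expand each term to order x^3: the coefficient of x^3 in −e^(-2x) is 4/3 and in 4·1/(1 - 3x) is 108.
Lower-order terms cancel with the polynomial part, so the numerator is (328/3)·x^3 + o(x^3), and the limit is (328/3)/(1) = 328/3.

328/3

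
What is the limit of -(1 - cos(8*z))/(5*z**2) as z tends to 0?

-32/5

Substitution gives 0/0.
Use (1 − cos u)/u² → 1/2 with u = 8z: the limit is 8²/(2·(-5)) = -32/5.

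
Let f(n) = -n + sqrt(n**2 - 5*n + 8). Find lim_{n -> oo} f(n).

-5/2

An ∞ − ∞ form. Rationalising with the conjugate, the difference becomes (-5n + 8) / (√(n^2 - 5*n + 8) + n).
For large n the denominator behaves like 2·n, so the quotient tends to -5/2 = -5/2.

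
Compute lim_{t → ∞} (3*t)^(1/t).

1

Base → ∞ and exponent → 0: an ∞^0 form.
Take logs: (1/t)·ln(3·t^1) = (ln 3 + 1·ln t)/t → 0.
So the limit is e^0 = 1.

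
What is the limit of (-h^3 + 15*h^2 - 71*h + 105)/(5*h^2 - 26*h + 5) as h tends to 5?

1/6

Since h = 5 makes numerator and denominator zero, (h - 5) divides both.
Cancelling it gives (-h^2 + 10*h - 21)/(5*h - 1); now plug in h = 5 to get 1/6.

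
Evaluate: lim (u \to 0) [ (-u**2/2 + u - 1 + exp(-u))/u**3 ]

Direct substitution gives 0/0.
Apply L'Hôpital: lim (-u + 1 - e^(-u))/(3*u^2), still 0/0.
Apply L'Hôpital: lim (-1 + e^(-u))/(6*u), still 0/0.
After 3 applications of L'Hôpital's rule the quotient is (-e^(-u))/(6); substituting u = 0 gives -1/6.

-1/6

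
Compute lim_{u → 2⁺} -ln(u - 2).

∞

As u → 2⁺, u - 2 → 0⁺ and ln(u - 2) → −∞.
Multiplying by -1 gives ∞.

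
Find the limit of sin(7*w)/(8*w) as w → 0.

7/8

Substitution gives 0/0.
Write it as (7/8)·sin(7w)/(7w); since sin(u)/u → 1, the limit is 7/8.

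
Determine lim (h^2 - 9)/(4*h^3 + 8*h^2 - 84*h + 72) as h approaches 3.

1/12

Since h = 3 makes numerator and denominator zero, (h - 3) divides both.
Cancelling it gives (h + 3)/(4*h^2 + 20*h - 24); now plug in h = 3 to get 1/12.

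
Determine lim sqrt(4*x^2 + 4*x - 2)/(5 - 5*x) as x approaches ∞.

-2/5

For large |x|, √(4*x^2 + 4*x - 2) ≈ √4·|x| and the denominator ≈ -5x.
Since x → +∞, |x| = x, giving √4/(-5) = -2/5.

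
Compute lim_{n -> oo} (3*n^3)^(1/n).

Base → ∞ and exponent → 0: an ∞^0 form.
Take logs: (1/n)·ln(3·n^3) = (ln 3 + 3·ln n)/n → 0.
So the limit is e^0 = 1.

1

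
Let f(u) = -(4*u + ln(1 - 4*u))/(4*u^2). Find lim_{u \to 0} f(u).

2

Direct substitution gives 0/0.
Apply L'Hôpital: lim (4 - 4/(1 - 4*u))/(-8*u), still 0/0.
After 2 applications of L'Hôpital's rule the quotient is (-16/(1 - 4*u)^2)/(-8); substituting u = 0 gives 2.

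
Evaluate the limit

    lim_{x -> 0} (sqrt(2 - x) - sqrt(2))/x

-√(2)/4

A 0/0 form; rationalise with √(2 - x) + √2. This collapses the numerator to -x, leaving -1/(√(2 - x) + √2) → -1/(2√2) = -√(2)/4.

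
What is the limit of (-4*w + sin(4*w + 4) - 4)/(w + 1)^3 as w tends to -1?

Direct substitution gives 0/0.
Apply L'Hôpital: lim (4*cos(4*w + 4) - 4)/(3*(w + 1)^2), still 0/0.
Apply L'Hôpital: lim (-16*sin(4*w + 4))/(6*w + 6), still 0/0.
After 3 applications of L'Hôpital's rule the quotient is (-64*cos(4*w + 4))/(6); substituting w = -1 gives -32/3.

-32/3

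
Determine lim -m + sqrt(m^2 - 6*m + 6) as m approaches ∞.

-3

An ∞ − ∞ form. Rationalising with the conjugate, the difference becomes (-6m + 6) / (√(m^2 - 6*m + 6) + m).
For large m the denominator behaves like 2·m, so the quotient tends to -6/2 = -3.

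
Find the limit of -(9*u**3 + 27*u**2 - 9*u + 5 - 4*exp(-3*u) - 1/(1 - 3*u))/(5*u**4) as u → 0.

Substitution gives 0/0 (the numerator vanishes to order 4).
Expand each term to order u^4: the coefficient of u^4 in −1/(1 - 3u) is -81 and in -4·e^(-3u) is -27/2.
Lower-order terms cancel with the polynomial part, so the numerator is (-189/2)·u^4 + o(u^4), and the limit is (-189/2)/(-5) = 189/10.

189/10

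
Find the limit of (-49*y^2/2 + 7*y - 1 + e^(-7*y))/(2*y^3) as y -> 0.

Direct substitution gives 0/0.
Apply L'Hôpital: lim (-49*y + 7 - 7*e^(-7*y))/(6*y^2), still 0/0.
Apply L'Hôpital: lim (-49 + 49*e^(-7*y))/(12*y), still 0/0.
After 3 applications of L'Hôpital's rule the quotient is (-343*e^(-7*y))/(12); substituting y = 0 gives -343/12.

-343/12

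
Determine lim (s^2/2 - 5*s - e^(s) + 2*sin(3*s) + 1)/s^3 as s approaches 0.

Substitution gives 0/0; apply L'Hôpital's rule 3 times.
After differentiating numerator and denominator 3 times the quotient is (-e^(s) - 54*cos(3*s))/(6); at s = 0 this is -55/6.

-55/6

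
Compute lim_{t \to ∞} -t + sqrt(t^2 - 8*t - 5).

-4

This has the form ∞ − ∞. Multiply and divide by the conjugate √(t^2 - 8*t - 5) + t.
That gives (-8t - 5) / (√(t^2 - 8*t - 5) + t).
Divide numerator and denominator by t: the limit is -8/(2·1) = -4.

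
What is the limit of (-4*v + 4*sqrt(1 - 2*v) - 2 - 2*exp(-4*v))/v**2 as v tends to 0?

Substitution gives 0/0; apply L'Hôpital's rule 2 times.
After differentiating numerator and denominator 2 times the quotient is (-32*e^(-4*v) - 4/(1 - 2*v)^(3/2))/(2); at v = 0 this is -18.

-18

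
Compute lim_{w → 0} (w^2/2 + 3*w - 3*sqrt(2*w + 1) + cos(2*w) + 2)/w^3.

-3/2

Substitution gives 0/0 (the numerator vanishes to order 3).
Expand each term to order w^3: the coefficient of w^3 in -3·√(1 + 2w) is -3/2 and in cos(2w) is 0.
Lower-order terms cancel with the polynomial part, so the numerator is (-3/2)·w^3 + o(w^3), and the limit is (-3/2)/(1) = -3/2.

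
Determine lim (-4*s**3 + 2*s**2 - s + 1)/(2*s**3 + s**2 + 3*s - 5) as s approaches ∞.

-2

Numerator and denominator both have degree 3.
Dividing every term by s^3, all lower-order terms vanish and the limit is the ratio of leading coefficients, -4/(2) = -2.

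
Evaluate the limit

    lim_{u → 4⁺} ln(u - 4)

-∞

As u → 4⁺, u - 4 → 0⁺ and ln(u - 4) → −∞.
Multiplying by 1 gives -∞.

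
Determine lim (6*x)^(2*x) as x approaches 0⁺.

1

Base → 0⁺ and exponent → 0⁺: a 0^0 form.
Take logs: 2x·ln(6x). This is 0·(−∞); rewriting as ln(6x)/(1/(2x)) and applying L'Hôpital gives 0.
Hence the limit is e^0 = 1.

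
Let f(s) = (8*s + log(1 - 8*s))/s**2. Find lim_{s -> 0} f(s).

Direct substitution gives 0/0.
Apply L'Hôpital: lim (8 - 8/(1 - 8*s))/(2*s), still 0/0.
After 2 applications of L'Hôpital's rule the quotient is (-64/(1 - 8*s)^2)/(2); substituting s = 0 gives -32.

-32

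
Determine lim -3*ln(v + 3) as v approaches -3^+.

As v → -3⁺, v + 3 → 0⁺ and ln(v + 3) → −∞.
Multiplying by -3 gives ∞.

∞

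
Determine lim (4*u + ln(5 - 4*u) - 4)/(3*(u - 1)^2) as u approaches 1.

Direct substitution gives 0/0.
Apply L'Hôpital: lim (4 - 4/(5 - 4*u))/(6*u - 6), still 0/0.
After 2 applications of L'Hôpital's rule the quotient is (-16/(5 - 4*u)^2)/(6); substituting u = 1 gives -8/3.

-8/3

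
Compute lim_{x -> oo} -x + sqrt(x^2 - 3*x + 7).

This has the form ∞ − ∞. Multiply and divide by the conjugate √(x^2 - 3*x + 7) + x.
That gives (-3x + 7) / (√(x^2 - 3*x + 7) + x).
Divide numerator and denominator by x: the limit is -3/(2·1) = -3/2.

-3/2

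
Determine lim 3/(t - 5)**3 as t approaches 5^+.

∞

As t → 5⁺, (t - 5) → 0⁺, so (t - 5)^3 → 0⁺ and 3/(t - 5)^3 → ∞.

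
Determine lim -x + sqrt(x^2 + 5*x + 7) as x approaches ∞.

5/2

This has the form ∞ − ∞. Multiply and divide by the conjugate √(x^2 + 5*x + 7) + x.
That gives (5x + 7) / (√(x^2 + 5*x + 7) + x).
Divide numerator and denominator by x: the limit is 5/(2·1) = 5/2.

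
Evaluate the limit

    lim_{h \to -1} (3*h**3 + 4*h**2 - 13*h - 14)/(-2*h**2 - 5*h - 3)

12

At h = -1 both the top and bottom vanish — a removable singularity. Factoring out (h + 1) from each leaves (3*h^2 + h - 14)/(-2*h - 3), which at h = -1 equals 12.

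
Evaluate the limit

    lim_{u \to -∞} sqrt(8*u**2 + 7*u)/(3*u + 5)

-2*√(2)/3

For large |u|, √(8*u^2 + 7*u) ≈ √8·|u| and the denominator ≈ 3u.
Since u → −∞, |u| = −u, giving −√8/(3) = -2*√(2)/3.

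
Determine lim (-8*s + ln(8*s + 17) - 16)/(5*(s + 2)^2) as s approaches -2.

Direct substitution gives 0/0.
Apply L'Hôpital: lim (-8 + 8/(8*s + 17))/(10*s + 20), still 0/0.
After 2 applications of L'Hôpital's rule the quotient is (-64/(8*s + 17)^2)/(10); substituting s = -2 gives -32/5.

-32/5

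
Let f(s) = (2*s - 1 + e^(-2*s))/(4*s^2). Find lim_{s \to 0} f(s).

1/2

Direct substitution gives 0/0.
Apply L'Hôpital: lim (2 - 2*e^(-2*s))/(8*s), still 0/0.
After 2 applications of L'Hôpital's rule the quotient is (4*e^(-2*s))/(8); substituting s = 0 gives 1/2.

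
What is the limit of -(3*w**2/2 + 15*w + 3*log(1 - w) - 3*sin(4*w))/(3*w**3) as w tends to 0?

-31/3

Substitution gives 0/0; apply L'Hôpital's rule 3 times.
After differentiating numerator and denominator 3 times the quotient is (192*cos(4*w) + 6/(w - 1)^3)/(-18); at w = 0 this is -31/3.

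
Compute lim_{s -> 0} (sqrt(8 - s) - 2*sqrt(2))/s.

Substitution gives 0/0. Multiply numerator and denominator by the conjugate √(8 - s) + √8.
The numerator becomes (8 - s) − 8 = -s, so the expression simplifies to -1/(√(8 - s) + √8).
Letting s → 0 gives -1/(2√8) = -√(2)/8.

-√(2)/8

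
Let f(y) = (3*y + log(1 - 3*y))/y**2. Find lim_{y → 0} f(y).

Direct substitution gives 0/0.
Apply L'Hôpital: lim (3 - 3/(1 - 3*y))/(2*y), still 0/0.
After 2 applications of L'Hôpital's rule the quotient is (-9/(1 - 3*y)^2)/(2); substituting y = 0 gives -9/2.

-9/2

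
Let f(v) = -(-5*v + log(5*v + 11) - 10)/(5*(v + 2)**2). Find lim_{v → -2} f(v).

5/2

Direct substitution gives 0/0.
Apply L'Hôpital: lim (-5 + 5/(5*v + 11))/(-10*v - 20), still 0/0.
After 2 applications of L'Hôpital's rule the quotient is (-25/(5*v + 11)^2)/(-10); substituting v = -2 gives 5/2.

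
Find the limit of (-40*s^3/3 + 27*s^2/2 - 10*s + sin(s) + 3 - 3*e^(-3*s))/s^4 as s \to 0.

-81/8

Substitution gives 0/0 (the numerator vanishes to order 4).
Expand each term to order s^4: the coefficient of s^4 in -3·e^(-3s) is -81/8 and in sin(s) is 0.
Lower-order terms cancel with the polynomial part, so the numerator is (-81/8)·s^4 + o(s^4), and the limit is (-81/8)/(1) = -81/8.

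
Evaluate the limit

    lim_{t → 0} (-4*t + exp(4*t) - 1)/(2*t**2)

4

Direct substitution gives 0/0.
Apply L'Hôpital: lim (4*e^(4*t) - 4)/(4*t), still 0/0.
After 2 applications of L'Hôpital's rule the quotient is (16*e^(4*t))/(4); substituting t = 0 gives 4.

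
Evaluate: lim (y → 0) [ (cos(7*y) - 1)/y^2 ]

-49/2

Direct substitution gives 0/0.
Apply L'Hôpital: lim (-7*sin(7*y))/(2*y), still 0/0.
After 2 applications of L'Hôpital's rule the quotient is (-49*cos(7*y))/(2); substituting y = 0 gives -49/2.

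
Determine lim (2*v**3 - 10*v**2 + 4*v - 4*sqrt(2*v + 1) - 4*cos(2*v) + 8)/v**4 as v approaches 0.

Substitution gives 0/0; apply L'Hôpital's rule 4 times.
After differentiating numerator and denominator 4 times the quotient is (-64*cos(2*v) + 60/(2*v + 1)^(7/2))/(24); at v = 0 this is -1/6.

-1/6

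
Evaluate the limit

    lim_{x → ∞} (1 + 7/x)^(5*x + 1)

Write it as [(1 + 7/x)^x]^(5) · (1 + 7/x)^(1). The bracketed term tends to e^(7) and the second factor to 1, so the limit is e^(35).

e^(35)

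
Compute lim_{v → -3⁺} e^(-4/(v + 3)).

0

As v → -3⁺, -4/(v + 3) → −∞, so e^(-4/(v + 3)) → 0.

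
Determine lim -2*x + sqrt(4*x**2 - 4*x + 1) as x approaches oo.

This has the form ∞ − ∞. Multiply and divide by the conjugate √(4*x^2 - 4*x + 1) + 2x.
That gives (-4x + 1) / (√(4*x^2 - 4*x + 1) + 2x).
Divide numerator and denominator by x: the limit is -4/(2·2) = -1.

-1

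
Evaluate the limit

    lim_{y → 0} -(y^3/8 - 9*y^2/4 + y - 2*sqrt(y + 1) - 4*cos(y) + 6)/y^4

17/192

Substitution gives 0/0 (the numerator vanishes to order 4).
Expand each term to order y^4: the coefficient of y^4 in -2·√(1 + y) is 5/64 and in -4·cos(y) is -1/6.
Lower-order terms cancel with the polynomial part, so the numerator is (-17/192)·y^4 + o(y^4), and the limit is (-17/192)/(-1) = 17/192.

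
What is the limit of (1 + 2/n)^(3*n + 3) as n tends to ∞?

e^(6)

The base → 1 and the exponent → ∞: a 1^∞ form.
Take logarithms: (3n + 3)·ln(1 + 2/n). Since ln(1+u) ~ u for small u, this behaves like (3n)·(2/n) → 6.
So the limit is e^(6).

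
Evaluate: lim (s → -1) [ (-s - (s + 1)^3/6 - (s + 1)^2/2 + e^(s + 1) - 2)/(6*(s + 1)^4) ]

1/144

Direct substitution gives 0/0.
Apply L'Hôpital: lim (-s - (s + 1)^2/2 + e^(s + 1) - 2)/(24*(s + 1)^3), still 0/0.
Apply L'Hôpital: lim (-s + e^(s + 1) - 2)/(72*(s + 1)^2), still 0/0.
Apply L'Hôpital: lim (e^(s + 1) - 1)/(144*s + 144), still 0/0.
After 4 applications of L'Hôpital's rule the quotient is (e^(s + 1))/(144); substituting s = -1 gives 1/144.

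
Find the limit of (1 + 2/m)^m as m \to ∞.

e^(2)

The base → 1 and the exponent → ∞: a 1^∞ form.
Take logarithms: (m)·ln(1 + 2/m). Since ln(1+u) ~ u for small u, this behaves like (m)·(2/m) → 2.
So the limit is e^(2).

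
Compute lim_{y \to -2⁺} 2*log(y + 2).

-∞

As y → -2⁺, y + 2 → 0⁺ and ln(y + 2) → −∞.
Multiplying by 2 gives -∞.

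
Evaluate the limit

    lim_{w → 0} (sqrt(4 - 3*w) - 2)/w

-3/4

A 0/0 form; rationalise with √(4 - 3w) + √4. This collapses the numerator to -3w, leaving -3/(√(4 - 3w) + √4) → -3/(2√4) = -3/4.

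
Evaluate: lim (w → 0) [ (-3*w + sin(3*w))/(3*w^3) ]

Direct substitution gives 0/0.
Apply L'Hôpital: lim (3*cos(3*w) - 3)/(9*w^2), still 0/0.
Apply L'Hôpital: lim (-9*sin(3*w))/(18*w), still 0/0.
After 3 applications of L'Hôpital's rule the quotient is (-27*cos(3*w))/(18); substituting w = 0 gives -3/2.

-3/2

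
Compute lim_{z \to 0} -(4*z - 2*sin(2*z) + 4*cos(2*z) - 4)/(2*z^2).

4

Substitution gives 0/0 (the numerator vanishes to order 2).
Expand each term to order z^2: the coefficient of z^2 in -2·sin(2z) is 0 and in 4·cos(2z) is -8.
Lower-order terms cancel with the polynomial part, so the numerator is (-8)·z^2 + o(z^2), and the limit is (-8)/(-2) = 4.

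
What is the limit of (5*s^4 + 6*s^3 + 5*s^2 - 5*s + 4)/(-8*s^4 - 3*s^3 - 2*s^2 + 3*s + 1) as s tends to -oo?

Numerator and denominator both have degree 4.
Dividing every term by s^4, all lower-order terms vanish and the limit is the ratio of leading coefficients, 5/(-8) = -5/8.

-5/8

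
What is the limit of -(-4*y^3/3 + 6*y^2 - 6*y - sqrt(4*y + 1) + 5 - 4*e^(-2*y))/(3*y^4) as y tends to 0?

Substitution gives 0/0; apply L'Hôpital's rule 4 times.
After differentiating numerator and denominator 4 times the quotient is (-64*e^(-2*y) + 240/(4*y + 1)^(7/2))/(-72); at y = 0 this is -22/9.

-22/9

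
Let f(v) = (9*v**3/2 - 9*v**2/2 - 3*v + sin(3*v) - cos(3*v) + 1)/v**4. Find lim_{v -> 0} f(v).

Substitution gives 0/0 (the numerator vanishes to order 4).
Expand each term to order v^4: the coefficient of v^4 in sin(3v) is 0 and in −cos(3v) is -27/8.
Lower-order terms cancel with the polynomial part, so the numerator is (-27/8)·v^4 + o(v^4), and the limit is (-27/8)/(1) = -27/8.

-27/8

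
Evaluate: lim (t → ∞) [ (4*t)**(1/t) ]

1

Base → ∞ and exponent → 0: an ∞^0 form.
Take logs: (1/t)·ln(4·t^1) = (ln 4 + 1·ln t)/t → 0.
So the limit is e^0 = 1.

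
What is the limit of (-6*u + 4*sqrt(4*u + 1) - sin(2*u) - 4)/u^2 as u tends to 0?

-8

Substitution gives 0/0 (the numerator vanishes to order 2).
Expand each term to order u^2: the coefficient of u^2 in 4·√(1 + 4u) is -8 and in −sin(2u) is 0.
Lower-order terms cancel with the polynomial part, so the numerator is (-8)·u^2 + o(u^2), and the limit is (-8)/(1) = -8.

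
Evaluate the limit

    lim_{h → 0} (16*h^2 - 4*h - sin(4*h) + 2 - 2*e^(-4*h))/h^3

32

Substitution gives 0/0; apply L'Hôpital's rule 3 times.
After differentiating numerator and denominator 3 times the quotient is (64*cos(4*h) + 128*e^(-4*h))/(6); at h = 0 this is 32.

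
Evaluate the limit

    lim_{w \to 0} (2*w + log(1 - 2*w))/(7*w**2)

-2/7

Direct substitution gives 0/0.
Apply L'Hôpital: lim (2 - 2/(1 - 2*w))/(14*w), still 0/0.
After 2 applications of L'Hôpital's rule the quotient is (-4/(1 - 2*w)^2)/(14); substituting w = 0 gives -2/7.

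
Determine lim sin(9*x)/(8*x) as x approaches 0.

9/8

Substitution gives 0/0.
Write it as (9/8)·sin(9x)/(9x); since sin(u)/u → 1, the limit is 9/8.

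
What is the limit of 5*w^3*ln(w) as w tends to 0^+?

0

This is a 0·(−∞) form. Rewrite as 5·ln(w) / w^(−3) and apply L'Hôpital:
the derivative quotient is 5·(1/w) / (−3·w^(−4)) = (-5/3)·w^3 → 0.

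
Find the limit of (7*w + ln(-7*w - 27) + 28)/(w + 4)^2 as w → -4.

Direct substitution gives 0/0.
Apply L'Hôpital: lim (7 - 7/(-7*w - 27))/(2*w + 8), still 0/0.
After 2 applications of L'Hôpital's rule the quotient is (-49/(-7*w - 27)^2)/(2); substituting w = -4 gives -49/2.

-49/2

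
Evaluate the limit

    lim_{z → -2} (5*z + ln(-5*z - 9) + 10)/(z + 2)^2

Direct substitution gives 0/0.
Apply L'Hôpital: lim (5 - 5/(-5*z - 9))/(2*z + 4), still 0/0.
After 2 applications of L'Hôpital's rule the quotient is (-25/(-5*z - 9)^2)/(2); substituting z = -2 gives -25/2.

-25/2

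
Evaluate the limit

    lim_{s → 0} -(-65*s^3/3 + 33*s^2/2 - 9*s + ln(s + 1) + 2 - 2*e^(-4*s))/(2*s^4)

Substitution gives 0/0 (the numerator vanishes to order 4).
Expand each term to order s^4: the coefficient of s^4 in -2·e^(-4s) is -64/3 and in ln(1 + s) is -1/4.
Lower-order terms cancel with the polynomial part, so the numerator is (-259/12)·s^4 + o(s^4), and the limit is (-259/12)/(-2) = 259/24.

259/24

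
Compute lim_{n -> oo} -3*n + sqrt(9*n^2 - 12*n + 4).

This has the form ∞ − ∞. Multiply and divide by the conjugate √(9*n^2 - 12*n + 4) + 3n.
That gives (-12n + 4) / (√(9*n^2 - 12*n + 4) + 3n).
Divide numerator and denominator by n: the limit is -12/(2·3) = -2.

-2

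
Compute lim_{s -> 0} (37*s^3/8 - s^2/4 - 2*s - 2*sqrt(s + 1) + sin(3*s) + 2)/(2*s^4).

Substitution gives 0/0 (the numerator vanishes to order 4).
Expand each term to order s^4: the coefficient of s^4 in -2·√(1 + s) is 5/64 and in sin(3s) is 0.
Lower-order terms cancel with the polynomial part, so the numerator is (5/64)·s^4 + o(s^4), and the limit is (5/64)/(2) = 5/128.

5/128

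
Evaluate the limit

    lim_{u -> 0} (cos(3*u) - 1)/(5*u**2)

-9/10

Direct substitution gives 0/0.
Apply L'Hôpital: lim (-3*sin(3*u))/(10*u), still 0/0.
After 2 applications of L'Hôpital's rule the quotient is (-9*cos(3*u))/(10); substituting u = 0 gives -9/10.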